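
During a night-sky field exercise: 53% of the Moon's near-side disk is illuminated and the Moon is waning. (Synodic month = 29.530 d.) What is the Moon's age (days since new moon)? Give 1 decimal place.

Invert f = (1 − cos θ)/2 to get cos θ = 1 − 2(0.53) = -0.060, hence θ₀ = arccos -0.060 = 93.4°.
Waning ⇒ past full, so θ = 360° − 93.4° = 266.6°.
That fraction of the synodic month is 266.6/360 × 29.530 d ≈ 21.87 d.

21.9 days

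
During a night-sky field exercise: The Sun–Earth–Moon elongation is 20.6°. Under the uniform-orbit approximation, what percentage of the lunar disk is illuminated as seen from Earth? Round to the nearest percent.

cos 20.6° = 0.936, so f = (1 − 0.936)/2 = 0.032, i.e. 3%.

3%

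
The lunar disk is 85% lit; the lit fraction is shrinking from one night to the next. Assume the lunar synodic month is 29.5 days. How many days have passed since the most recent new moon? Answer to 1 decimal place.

cos θ = 1 − 2f = -0.700, giving a principal value of 134.4°.
A waning Moon lies in 180°–360°, so θ = 360° − 134.4° = 225.6°.
At 360°/29.5 d per day, 225.6° corresponds to 18.48 days.

18.5 days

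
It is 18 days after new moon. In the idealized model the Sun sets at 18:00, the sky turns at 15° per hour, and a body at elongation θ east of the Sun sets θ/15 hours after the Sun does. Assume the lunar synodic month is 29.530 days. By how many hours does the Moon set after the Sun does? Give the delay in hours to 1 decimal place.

14.6 h

The Moon has covered 18/29.530 of its cycle, so θ ≈ 360° × 18/29.530 = 219.4°.
The Moon trails the Sun by θ/15 = 219.4/15 ≈ 14.63 hours.
So the Moon sets 14.63 h after the Sun.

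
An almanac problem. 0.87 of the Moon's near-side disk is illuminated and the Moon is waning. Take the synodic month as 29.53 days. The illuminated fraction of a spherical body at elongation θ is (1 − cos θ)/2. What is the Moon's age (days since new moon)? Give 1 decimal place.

From f = (1 − cos θ)/2: cos θ = 1 − 2×0.87 = -0.740; arccos → 137.7°.
Waning ⇒ past full, so θ = 360° − 137.7° = 222.3°.
Age = 29.53 × 222.3°/360° ≈ 18.23 days.

18.2 days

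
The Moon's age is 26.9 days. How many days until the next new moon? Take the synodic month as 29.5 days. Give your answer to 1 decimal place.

The next new moon completes the synodic month: 29.5 − 26.9 = 2.600 days.

2.6 days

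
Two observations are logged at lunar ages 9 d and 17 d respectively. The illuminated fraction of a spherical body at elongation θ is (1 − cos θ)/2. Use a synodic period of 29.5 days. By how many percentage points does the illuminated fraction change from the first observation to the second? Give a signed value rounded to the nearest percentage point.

θ₁ = 360° × 9/29.5 = 109.8°, f₁ = (1 − cos θ₁)/2 = 0.670.
θ₂ = 360° × 17/29.5 = 207.5°, f₂ = (1 − cos θ₂)/2 = 0.944.
Change = f₂ − f₁ = +0.274 → +27 percentage points.

+27 percentage points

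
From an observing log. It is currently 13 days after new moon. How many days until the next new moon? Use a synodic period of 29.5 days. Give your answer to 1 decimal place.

16.5 days

One full lunation from the last new moon is 29.5 d; remaining = 29.5 − 13 = 16.500 d.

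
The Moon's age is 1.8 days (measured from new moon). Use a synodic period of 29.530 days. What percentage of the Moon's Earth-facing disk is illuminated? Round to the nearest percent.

4%

Elongation θ = 360° × 1.8/29.530 ≈ 21.9°.
cos 21.9° = 0.928, so f = (1 − 0.928)/2 = 0.036, so 4%.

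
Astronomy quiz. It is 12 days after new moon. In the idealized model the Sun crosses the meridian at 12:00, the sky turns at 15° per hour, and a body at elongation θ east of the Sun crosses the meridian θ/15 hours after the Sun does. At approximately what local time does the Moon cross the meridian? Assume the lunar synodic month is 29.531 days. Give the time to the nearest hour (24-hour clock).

22:00

Phase angle: θ = 360°·(12 d)/(29.531 d) = 146.3°.
At 15° of sky rotation per hour, 146.3° corresponds to a 9.75 h lag.
12:00 + 9.75 h ≈ 21:45 → 22:00 to the nearest hour.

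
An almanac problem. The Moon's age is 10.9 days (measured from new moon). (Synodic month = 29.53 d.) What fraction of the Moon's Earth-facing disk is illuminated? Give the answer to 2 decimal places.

The Moon has covered 10.9/29.53 of its cycle, so θ ≈ 360° × 10.9/29.53 = 132.9°.
With cos θ = (-0.680), the lit fraction is (1 − (-0.680))/2 ≈ 0.840.

0.84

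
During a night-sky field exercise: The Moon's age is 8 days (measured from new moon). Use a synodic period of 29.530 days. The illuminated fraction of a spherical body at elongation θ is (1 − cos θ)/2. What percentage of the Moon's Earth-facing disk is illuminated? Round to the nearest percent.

57%

Phase angle: θ = 360°·(8 d)/(29.530 d) = 97.5°.
cos 97.5° = (-0.131), so f = (1 − (-0.131))/2 = 0.566, so 57%.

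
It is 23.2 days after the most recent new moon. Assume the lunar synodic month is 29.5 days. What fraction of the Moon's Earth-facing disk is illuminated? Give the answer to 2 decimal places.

Elongation θ = 360° × 23.2/29.5 ≈ 283.1°.
With cos θ = 0.227, the lit fraction is (1 − 0.227)/2 ≈ 0.387.

0.39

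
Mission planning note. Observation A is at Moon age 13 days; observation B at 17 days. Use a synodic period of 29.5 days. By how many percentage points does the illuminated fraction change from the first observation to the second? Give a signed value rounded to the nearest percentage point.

-2 percentage points

First observation: θ = 360°·13/29.5 = 158.6°, so f = 0.966.
Second observation: θ = 207.5°, f = 0.944.
Δf = 0.944 − 0.966 = -0.022, i.e. -2 pp.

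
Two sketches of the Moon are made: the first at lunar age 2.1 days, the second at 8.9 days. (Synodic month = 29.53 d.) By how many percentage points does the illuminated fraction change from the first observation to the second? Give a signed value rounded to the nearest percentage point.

θ₁ = 360° × 2.1/29.53 = 25.6°, f₁ = (1 − cos θ₁)/2 = 0.049.
θ₂ = 360° × 8.9/29.53 = 108.5°, f₂ = (1 − cos θ₂)/2 = 0.659.
Change = f₂ − f₁ = +0.610 → +61 percentage points.

+61 pp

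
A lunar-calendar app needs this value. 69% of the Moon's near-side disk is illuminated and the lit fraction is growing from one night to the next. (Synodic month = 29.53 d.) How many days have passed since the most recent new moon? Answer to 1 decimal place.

cos θ = 1 − 2f = -0.380, giving a principal value of 112.3°.
Waxing ⇒ before full, so θ = 112.3°.
At 360°/29.53 d per day, 112.3° corresponds to 9.21 days.

9.2 days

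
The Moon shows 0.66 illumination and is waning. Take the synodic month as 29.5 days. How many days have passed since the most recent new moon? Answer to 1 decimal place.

20.6 days

cos θ = 1 − 2f = -0.320, giving a principal value of 108.7°.
Since the Moon is past full (waning), take the reflex angle: θ = 360° − 108.7° = 251.3°.
Age = 29.5 × 251.3°/360° ≈ 20.60 days.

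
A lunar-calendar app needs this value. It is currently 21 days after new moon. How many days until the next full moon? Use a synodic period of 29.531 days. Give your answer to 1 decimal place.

Full moon occurs at elongation 180°, i.e. at age 29.531 × 180/360 = 14.765 d.
This lunation's full moon (14.765 d) has passed, so add one period: 44.296 − 21 = 23.296 days.

23.3 days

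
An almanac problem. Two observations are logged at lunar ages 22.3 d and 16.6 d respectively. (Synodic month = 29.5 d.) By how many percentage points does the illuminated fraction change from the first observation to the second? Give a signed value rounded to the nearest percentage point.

θ₁ = 360° × 22.3/29.5 = 272.1°, f₁ = (1 − cos θ₁)/2 = 0.481.
θ₂ = 360° × 16.6/29.5 = 202.6°, f₂ = (1 − cos θ₂)/2 = 0.962.
Change = f₂ − f₁ = +0.480 → +48 percentage points.

+48 percentage points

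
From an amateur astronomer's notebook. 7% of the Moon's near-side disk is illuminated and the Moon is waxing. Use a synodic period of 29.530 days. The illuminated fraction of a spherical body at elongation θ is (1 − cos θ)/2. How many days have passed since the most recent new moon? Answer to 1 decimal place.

From f = (1 − cos θ)/2: cos θ = 1 − 2×0.07 = 0.860; arccos → 30.7°.
The Moon is waxing (0°–180°), so θ = 30.7° directly.
At 360°/29.530 d per day, 30.7° corresponds to 2.52 days.

2.5 days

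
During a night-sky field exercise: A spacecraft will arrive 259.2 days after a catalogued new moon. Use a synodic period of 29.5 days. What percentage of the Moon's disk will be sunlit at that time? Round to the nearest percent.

39%

259.2/29.5 = 8.786 lunations, so 8 complete cycles and 23.20 d into the next.
The Moon has covered 23.20/29.5 of its cycle, so θ ≈ 360° × 23.20/29.5 = 283.1°.
With cos θ = 0.227, the lit fraction is (1 − 0.227)/2 ≈ 0.387, so 39%.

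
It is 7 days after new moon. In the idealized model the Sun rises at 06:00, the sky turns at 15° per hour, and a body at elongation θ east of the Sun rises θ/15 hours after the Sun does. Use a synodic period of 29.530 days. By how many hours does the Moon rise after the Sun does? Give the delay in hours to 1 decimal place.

5.7 h

Elongation θ = 360° × 7/29.530 ≈ 85.3°.
The Moon trails the Sun by θ/15 = 85.3/15 ≈ 5.69 hours.
So the Moon rises 5.69 h after the Sun.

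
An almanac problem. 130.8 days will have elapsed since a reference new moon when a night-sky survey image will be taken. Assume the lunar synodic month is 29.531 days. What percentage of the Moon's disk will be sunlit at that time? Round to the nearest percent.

95%

Reduce mod P: 130.8 − 4×29.531 = 12.68 d into the current lunation.
Phase angle: θ = 360°·(12.68 d)/(29.531 d) = 154.5°.
cos 154.5° = (-0.903), so f = (1 − (-0.903))/2 = 0.951, so 95%.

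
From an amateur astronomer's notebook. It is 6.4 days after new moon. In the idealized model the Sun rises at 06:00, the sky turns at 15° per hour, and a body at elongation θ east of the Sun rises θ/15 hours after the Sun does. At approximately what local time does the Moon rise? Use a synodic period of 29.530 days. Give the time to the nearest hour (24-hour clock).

11:00

Elongation θ = 360° × 6.4/29.530 ≈ 78.0°.
Delay after the Sun = 78.0° / (15°/h) ≈ 5.20 h.
06:00 + 5.20 h ≈ 11:12 → 11:00 to the nearest hour.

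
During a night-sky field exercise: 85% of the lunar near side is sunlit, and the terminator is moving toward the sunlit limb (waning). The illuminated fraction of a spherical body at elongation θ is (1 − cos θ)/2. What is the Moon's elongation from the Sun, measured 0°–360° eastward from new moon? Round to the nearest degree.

226°

Invert f = (1 − cos θ)/2 to get cos θ = 1 − 2(0.85) = -0.700, hence θ₀ = arccos -0.700 = 134.4°.
Waning ⇒ past full, so θ = 360° − 134.4° = 225.6°.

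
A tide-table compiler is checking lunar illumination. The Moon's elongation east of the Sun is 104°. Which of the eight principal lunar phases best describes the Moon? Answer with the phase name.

104° lies in the first quarter sector of the 8-phase cycle.

first quarter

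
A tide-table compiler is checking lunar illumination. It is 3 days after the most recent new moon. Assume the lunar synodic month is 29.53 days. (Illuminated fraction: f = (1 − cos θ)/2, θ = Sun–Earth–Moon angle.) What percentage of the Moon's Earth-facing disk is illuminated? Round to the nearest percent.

The Moon has covered 3/29.53 of its cycle, so θ ≈ 360° × 3/29.53 = 36.6°.
With cos θ = 0.803, the lit fraction is (1 − 0.803)/2 ≈ 0.098, so 10%.

10%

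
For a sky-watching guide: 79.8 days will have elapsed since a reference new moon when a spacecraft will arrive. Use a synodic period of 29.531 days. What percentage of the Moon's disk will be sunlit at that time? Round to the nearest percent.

65%

Reduce mod P: 79.8 − 2×29.531 = 20.74 d into the current lunation.
Phase angle: θ = 360°·(20.74 d)/(29.531 d) = 252.8°.
With cos θ = (-0.296), the lit fraction is (1 − (-0.296))/2 ≈ 0.648, so 65%.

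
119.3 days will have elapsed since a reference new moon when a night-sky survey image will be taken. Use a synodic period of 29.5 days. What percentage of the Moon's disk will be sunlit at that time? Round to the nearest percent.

119.3/29.5 = 4.044 lunations, so 4 complete cycles and 1.30 d into the next.
The Moon has covered 1.30/29.5 of its cycle, so θ ≈ 360° × 1.30/29.5 = 15.9°.
cos 15.9° = 0.962, so f = (1 − 0.962)/2 = 0.019, so 2%.

2%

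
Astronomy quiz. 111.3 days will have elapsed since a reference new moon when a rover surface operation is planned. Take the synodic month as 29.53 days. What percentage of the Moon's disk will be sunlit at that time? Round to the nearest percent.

44%

Reduce mod P: 111.3 − 3×29.53 = 22.71 d into the current lunation.
The Moon has covered 22.71/29.53 of its cycle, so θ ≈ 360° × 22.71/29.53 = 276.9°.
Illuminated fraction = (1 − cos 276.9°)/2 = (1 − 0.119)/2 ≈ 0.440, so 44%.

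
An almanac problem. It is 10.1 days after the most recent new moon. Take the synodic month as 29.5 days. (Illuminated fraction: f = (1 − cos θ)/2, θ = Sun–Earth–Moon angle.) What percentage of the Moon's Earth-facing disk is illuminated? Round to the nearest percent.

The Moon has covered 10.1/29.5 of its cycle, so θ ≈ 360° × 10.1/29.5 = 123.3°.
cos 123.3° = (-0.548), so f = (1 − (-0.548))/2 = 0.774, so 77%.

77%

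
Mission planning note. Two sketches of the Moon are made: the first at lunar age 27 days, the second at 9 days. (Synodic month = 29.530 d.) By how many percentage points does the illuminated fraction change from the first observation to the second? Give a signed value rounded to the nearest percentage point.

θ₁ = 360° × 27/29.530 = 329.2°, f₁ = (1 − cos θ₁)/2 = 0.071.
θ₂ = 360° × 9/29.530 = 109.7°, f₂ = (1 − cos θ₂)/2 = 0.669.
Change = f₂ − f₁ = +0.598 → +60 percentage points.

+60 pp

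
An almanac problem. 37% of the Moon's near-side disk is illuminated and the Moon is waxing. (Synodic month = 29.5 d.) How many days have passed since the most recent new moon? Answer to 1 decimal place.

6.1 days

From f = (1 − cos θ)/2: cos θ = 1 − 2×0.37 = 0.260; arccos → 74.9°.
The Moon is waxing (0°–180°), so θ = 74.9° directly.
That fraction of the synodic month is 74.9/360 × 29.5 d ≈ 6.14 d.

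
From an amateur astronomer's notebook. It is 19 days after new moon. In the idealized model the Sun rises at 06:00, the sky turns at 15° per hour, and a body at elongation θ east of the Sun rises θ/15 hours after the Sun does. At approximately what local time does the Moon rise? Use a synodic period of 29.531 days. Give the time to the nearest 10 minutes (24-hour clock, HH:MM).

21:30

Elongation θ = 360° × 19/29.531 ≈ 231.6°.
The Moon trails the Sun by θ/15 = 231.6/15 ≈ 15.44 hours.
06:00 + 15.441 h ≈ 21:26 → 21:30 to the nearest ten minutes.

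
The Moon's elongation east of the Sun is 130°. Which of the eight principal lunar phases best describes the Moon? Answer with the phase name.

waxing gibbous

130° lies in the waxing gibbous sector of the 8-phase cycle.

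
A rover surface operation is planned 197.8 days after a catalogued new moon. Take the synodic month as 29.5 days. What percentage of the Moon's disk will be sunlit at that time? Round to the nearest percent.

64%

197.8 d spans 6 complete synodic months (6 × 29.5 = 177.00 d) plus 20.80 d.
The Moon has covered 20.80/29.5 of its cycle, so θ ≈ 360° × 20.80/29.5 = 253.8°.
With cos θ = (-0.278), the lit fraction is (1 − (-0.278))/2 ≈ 0.639, so 64%.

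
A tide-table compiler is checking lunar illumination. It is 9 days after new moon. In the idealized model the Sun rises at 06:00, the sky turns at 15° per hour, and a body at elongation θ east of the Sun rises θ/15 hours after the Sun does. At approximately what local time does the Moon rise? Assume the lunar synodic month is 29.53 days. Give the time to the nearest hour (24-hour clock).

Elongation θ = 360° × 9/29.53 ≈ 109.7°.
At 15° of sky rotation per hour, 109.7° corresponds to a 7.31 h lag.
06:00 + 7.31 h ≈ 13:19 → 13:00 to the nearest hour.

13:00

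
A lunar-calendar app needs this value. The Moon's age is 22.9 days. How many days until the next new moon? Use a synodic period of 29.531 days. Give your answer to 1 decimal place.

6.6 days

One full lunation from the last new moon is 29.531 d; remaining = 29.531 − 22.9 = 6.631 d.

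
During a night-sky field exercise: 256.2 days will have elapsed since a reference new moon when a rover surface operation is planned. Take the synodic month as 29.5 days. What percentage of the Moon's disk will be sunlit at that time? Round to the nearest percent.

Reduce mod P: 256.2 − 8×29.5 = 20.20 d into the current lunation.
Elongation θ = 360° × 20.20/29.5 ≈ 246.5°.
With cos θ = (-0.399), the lit fraction is (1 − (-0.399))/2 ≈ 0.699, so 70%.

70%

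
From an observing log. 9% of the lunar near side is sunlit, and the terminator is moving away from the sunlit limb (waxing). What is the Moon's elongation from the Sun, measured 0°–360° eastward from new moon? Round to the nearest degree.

35°

From f = (1 − cos θ)/2: cos θ = 1 − 2×0.09 = 0.820; arccos → 34.9°.
Waxing ⇒ before full, so θ = 34.9°.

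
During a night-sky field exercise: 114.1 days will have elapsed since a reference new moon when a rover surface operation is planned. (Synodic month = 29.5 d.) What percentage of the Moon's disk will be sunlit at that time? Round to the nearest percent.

Reduce mod P: 114.1 − 3×29.5 = 25.60 d into the current lunation.
Phase angle: θ = 360°·(25.60 d)/(29.5 d) = 312.4°.
With cos θ = 0.674, the lit fraction is (1 − 0.674)/2 ≈ 0.163, so 16%.

16%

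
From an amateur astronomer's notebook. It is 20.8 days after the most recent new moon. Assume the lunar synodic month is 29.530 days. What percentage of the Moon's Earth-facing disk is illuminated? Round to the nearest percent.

Elongation θ = 360° × 20.8/29.530 ≈ 253.6°.
Illuminated fraction = (1 − cos 253.6°)/2 = (1 − (-0.283))/2 ≈ 0.641, so 64%.

64%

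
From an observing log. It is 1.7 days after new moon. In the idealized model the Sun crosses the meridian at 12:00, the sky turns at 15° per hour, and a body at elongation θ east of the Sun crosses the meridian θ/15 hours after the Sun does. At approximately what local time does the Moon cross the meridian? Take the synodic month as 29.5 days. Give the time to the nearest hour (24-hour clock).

Elongation θ = 360° × 1.7/29.5 ≈ 20.7°.
Delay after the Sun = 20.7° / (15°/h) ≈ 1.38 h.
12:00 + 1.38 h ≈ 13:23 → 13:00 to the nearest hour.

13:00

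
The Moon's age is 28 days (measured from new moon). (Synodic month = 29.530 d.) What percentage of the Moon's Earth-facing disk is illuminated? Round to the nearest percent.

The Moon has covered 28/29.530 of its cycle, so θ ≈ 360° × 28/29.530 = 341.3°.
Illuminated fraction = (1 − cos 341.3°)/2 = (1 − 0.947)/2 ≈ 0.026, so 3%.

3%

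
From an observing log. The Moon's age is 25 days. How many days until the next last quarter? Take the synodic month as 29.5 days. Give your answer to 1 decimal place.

26.6 days

Last quarter occurs at elongation 270°, i.e. at age 29.5 × 270/360 = 22.125 d.
This lunation's last quarter (22.125 d) has passed, so add one period: 51.625 − 25 = 26.625 days.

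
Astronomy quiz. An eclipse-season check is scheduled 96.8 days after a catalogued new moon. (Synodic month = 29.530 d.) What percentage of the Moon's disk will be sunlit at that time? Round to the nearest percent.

Reduce mod P: 96.8 − 3×29.530 = 8.21 d into the current lunation.
Phase angle: θ = 360°·(8.21 d)/(29.530 d) = 100.1°.
cos 100.1° = (-0.175), so f = (1 − (-0.175))/2 = 0.588, so 59%.

59%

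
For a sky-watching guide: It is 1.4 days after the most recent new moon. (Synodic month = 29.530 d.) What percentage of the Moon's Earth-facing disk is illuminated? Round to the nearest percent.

Elongation θ = 360° × 1.4/29.530 ≈ 17.1°.
Illuminated fraction = (1 − cos 17.1°)/2 = (1 − 0.956)/2 ≈ 0.022, so 2%.

2%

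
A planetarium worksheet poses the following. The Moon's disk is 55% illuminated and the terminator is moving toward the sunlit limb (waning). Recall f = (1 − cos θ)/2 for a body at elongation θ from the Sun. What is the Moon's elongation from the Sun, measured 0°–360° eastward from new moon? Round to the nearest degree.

From f = (1 − cos θ)/2: cos θ = 1 − 2×0.55 = -0.100; arccos → 95.7°.
Since the Moon is past full (waning), take the reflex angle: θ = 360° − 95.7° = 264.3°.

264°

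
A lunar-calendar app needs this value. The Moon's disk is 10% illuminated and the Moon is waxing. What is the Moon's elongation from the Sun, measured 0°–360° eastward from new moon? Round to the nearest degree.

From f = (1 − cos θ)/2: cos θ = 1 − 2×0.10 = 0.800; arccos → 36.9°.
Before full moon the principal value applies: θ = 36.9°.

37°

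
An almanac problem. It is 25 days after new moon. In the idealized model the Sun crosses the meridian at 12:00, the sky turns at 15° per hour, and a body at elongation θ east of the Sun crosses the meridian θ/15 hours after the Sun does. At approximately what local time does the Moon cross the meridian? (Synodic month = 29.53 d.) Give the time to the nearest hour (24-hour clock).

08:00

The Moon has covered 25/29.53 of its cycle, so θ ≈ 360° × 25/29.53 = 304.8°.
Delay after the Sun = 304.8° / (15°/h) ≈ 20.32 h.
12:00 + 20.32 h ≈ 08:19 → 08:00 to the nearest hour.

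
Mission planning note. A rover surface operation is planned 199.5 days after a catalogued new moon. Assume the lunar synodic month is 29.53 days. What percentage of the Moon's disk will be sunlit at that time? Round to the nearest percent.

48%

199.5/29.53 = 6.756 lunations, so 6 complete cycles and 22.32 d into the next.
Phase angle: θ = 360°·(22.32 d)/(29.53 d) = 272.1°.
Illuminated fraction = (1 − cos 272.1°)/2 = (1 − 0.037)/2 ≈ 0.482, so 48%.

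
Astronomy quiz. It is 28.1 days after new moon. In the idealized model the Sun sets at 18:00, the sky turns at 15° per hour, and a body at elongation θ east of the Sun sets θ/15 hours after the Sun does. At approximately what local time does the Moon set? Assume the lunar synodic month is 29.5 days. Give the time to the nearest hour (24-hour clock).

17:00

Phase angle: θ = 360°·(28.1 d)/(29.5 d) = 342.9°.
At 15° of sky rotation per hour, 342.9° corresponds to a 22.86 h lag.
18:00 + 22.86 h ≈ 16:52 → 17:00 to the nearest hour.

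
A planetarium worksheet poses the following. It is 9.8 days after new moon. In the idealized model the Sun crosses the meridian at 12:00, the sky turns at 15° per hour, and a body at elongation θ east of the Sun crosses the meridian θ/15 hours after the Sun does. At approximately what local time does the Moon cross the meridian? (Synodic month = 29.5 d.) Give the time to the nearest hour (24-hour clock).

20:00

Elongation θ = 360° × 9.8/29.5 ≈ 119.6°.
The Moon trails the Sun by θ/15 = 119.6/15 ≈ 7.97 hours.
12:00 + 7.97 h ≈ 19:58 → 20:00 to the nearest hour.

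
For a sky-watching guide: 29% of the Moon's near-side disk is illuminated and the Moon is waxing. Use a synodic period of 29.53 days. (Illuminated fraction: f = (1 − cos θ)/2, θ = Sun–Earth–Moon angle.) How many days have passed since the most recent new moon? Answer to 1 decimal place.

cos θ = 1 − 2f = 0.420, giving a principal value of 65.2°.
Before full moon the principal value applies: θ = 65.2°.
That fraction of the synodic month is 65.2/360 × 29.53 d ≈ 5.35 d.

5.3 days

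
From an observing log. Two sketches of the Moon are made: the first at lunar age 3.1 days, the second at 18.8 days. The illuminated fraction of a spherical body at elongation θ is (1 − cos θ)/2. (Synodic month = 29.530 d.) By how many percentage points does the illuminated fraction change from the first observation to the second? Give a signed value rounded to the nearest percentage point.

+72 percentage points

First observation: θ = 360°·3.1/29.530 = 37.8°, so f = 0.105.
Second observation: θ = 229.2°, f = 0.827.
Δf = 0.827 − 0.105 = +0.722, i.e. +72 pp.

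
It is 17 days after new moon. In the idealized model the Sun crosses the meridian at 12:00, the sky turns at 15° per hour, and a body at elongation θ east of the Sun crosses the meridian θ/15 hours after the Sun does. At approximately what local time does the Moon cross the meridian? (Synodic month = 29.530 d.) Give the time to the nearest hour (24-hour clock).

02:00

The Moon has covered 17/29.530 of its cycle, so θ ≈ 360° × 17/29.530 = 207.2°.
At 15° of sky rotation per hour, 207.2° corresponds to a 13.82 h lag.
12:00 + 13.82 h ≈ 01:49 → 02:00 to the nearest hour.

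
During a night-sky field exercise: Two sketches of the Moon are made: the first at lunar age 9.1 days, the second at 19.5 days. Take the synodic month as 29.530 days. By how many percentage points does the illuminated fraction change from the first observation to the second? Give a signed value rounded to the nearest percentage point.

+9 percentage points

First observation: θ = 360°·9.1/29.530 = 110.9°, so f = 0.679.
Second observation: θ = 237.7°, f = 0.767.
Δf = 0.767 − 0.679 = +0.088, i.e. +9 pp.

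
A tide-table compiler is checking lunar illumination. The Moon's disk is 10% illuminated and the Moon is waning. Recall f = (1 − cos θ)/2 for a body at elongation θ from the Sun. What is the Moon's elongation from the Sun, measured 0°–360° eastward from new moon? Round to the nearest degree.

323°

Invert f = (1 − cos θ)/2 to get cos θ = 1 − 2(0.10) = 0.800, hence θ₀ = arccos 0.800 = 36.9°.
Waning ⇒ past full, so θ = 360° − 36.9° = 323.1°.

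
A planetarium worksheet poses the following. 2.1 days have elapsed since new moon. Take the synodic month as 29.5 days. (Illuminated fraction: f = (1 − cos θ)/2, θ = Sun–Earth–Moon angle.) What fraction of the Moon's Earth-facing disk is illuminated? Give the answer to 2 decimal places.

The Moon has covered 2.1/29.5 of its cycle, so θ ≈ 360° × 2.1/29.5 = 25.6°.
With cos θ = 0.902, the lit fraction is (1 − 0.902)/2 ≈ 0.049.

0.05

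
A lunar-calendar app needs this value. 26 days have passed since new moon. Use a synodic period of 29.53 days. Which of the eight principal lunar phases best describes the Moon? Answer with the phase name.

waning crescent

At 26/29.53 of the cycle, θ ≈ 317° — the waning crescent range.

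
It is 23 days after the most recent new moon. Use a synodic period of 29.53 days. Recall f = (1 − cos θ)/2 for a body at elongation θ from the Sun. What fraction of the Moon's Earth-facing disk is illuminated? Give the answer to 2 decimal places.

0.41

Phase angle: θ = 360°·(23 d)/(29.53 d) = 280.4°.
Illuminated fraction = (1 − cos 280.4°)/2 = (1 − 0.180)/2 ≈ 0.410.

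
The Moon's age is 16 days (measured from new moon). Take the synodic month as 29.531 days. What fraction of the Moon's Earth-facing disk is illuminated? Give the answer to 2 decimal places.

Phase angle: θ = 360°·(16 d)/(29.531 d) = 195.0°.
Illuminated fraction = (1 − cos 195.0°)/2 = (1 − (-0.966))/2 ≈ 0.983.

0.98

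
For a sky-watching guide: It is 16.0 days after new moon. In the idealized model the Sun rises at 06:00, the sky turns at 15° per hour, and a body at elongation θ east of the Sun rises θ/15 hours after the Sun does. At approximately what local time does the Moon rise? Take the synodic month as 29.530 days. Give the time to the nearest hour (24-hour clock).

Phase angle: θ = 360°·(16.0 d)/(29.530 d) = 195.1°.
The Moon trails the Sun by θ/15 = 195.1/15 ≈ 13.00 hours.
06:00 + 13.00 h ≈ 19:00 → 19:00 to the nearest hour.

19:00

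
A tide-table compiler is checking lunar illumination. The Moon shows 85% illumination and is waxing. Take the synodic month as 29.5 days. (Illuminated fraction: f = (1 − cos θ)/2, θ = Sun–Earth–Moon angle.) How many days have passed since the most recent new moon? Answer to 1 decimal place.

11.0 days

From f = (1 − cos θ)/2: cos θ = 1 − 2×0.85 = -0.700; arccos → 134.4°.
The Moon is waxing (0°–180°), so θ = 134.4° directly.
That fraction of the synodic month is 134.4/360 × 29.5 d ≈ 11.02 d.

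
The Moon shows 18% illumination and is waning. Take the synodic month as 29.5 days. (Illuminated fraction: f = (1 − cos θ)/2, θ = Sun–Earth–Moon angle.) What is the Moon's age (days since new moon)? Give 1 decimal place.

Invert f = (1 − cos θ)/2 to get cos θ = 1 − 2(0.18) = 0.640, hence θ₀ = arccos 0.640 = 50.2°.
Waning ⇒ past full, so θ = 360° − 50.2° = 309.8°.
Age = 29.5 × 309.8°/360° ≈ 25.39 days.

25.4 days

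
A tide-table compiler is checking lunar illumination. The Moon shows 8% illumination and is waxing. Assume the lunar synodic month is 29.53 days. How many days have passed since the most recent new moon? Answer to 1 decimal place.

cos θ = 1 − 2f = 0.840, giving a principal value of 32.9°.
The Moon is waxing (0°–180°), so θ = 32.9° directly.
Age = 29.53 × 32.9°/360° ≈ 2.70 days.

2.7 days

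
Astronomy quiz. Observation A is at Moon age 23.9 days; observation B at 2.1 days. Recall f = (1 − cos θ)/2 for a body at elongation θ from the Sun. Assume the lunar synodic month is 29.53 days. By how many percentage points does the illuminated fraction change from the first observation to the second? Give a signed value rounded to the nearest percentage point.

θ₁ = 360° × 23.9/29.53 = 291.4°, f₁ = (1 − cos θ₁)/2 = 0.318.
θ₂ = 360° × 2.1/29.53 = 25.6°, f₂ = (1 − cos θ₂)/2 = 0.049.
Change = f₂ − f₁ = -0.269 → -27 percentage points.

-27 percentage points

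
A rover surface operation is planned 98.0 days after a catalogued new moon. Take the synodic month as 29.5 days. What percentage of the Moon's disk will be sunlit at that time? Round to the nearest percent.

98.0 d spans 3 complete synodic months (3 × 29.5 = 88.50 d) plus 9.50 d.
Phase angle: θ = 360°·(9.50 d)/(29.5 d) = 115.9°.
Illuminated fraction = (1 − cos 115.9°)/2 = (1 − (-0.437))/2 ≈ 0.719, so 72%.

72%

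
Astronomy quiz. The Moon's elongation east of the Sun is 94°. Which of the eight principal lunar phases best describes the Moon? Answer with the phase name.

first quarter

The first quarter sector spans roughly 68°–112°; 94° falls inside it.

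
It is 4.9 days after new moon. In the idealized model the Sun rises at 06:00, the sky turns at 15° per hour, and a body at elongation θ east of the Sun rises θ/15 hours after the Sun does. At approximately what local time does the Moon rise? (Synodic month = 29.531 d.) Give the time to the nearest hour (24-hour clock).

Phase angle: θ = 360°·(4.9 d)/(29.531 d) = 59.7°.
The Moon trails the Sun by θ/15 = 59.7/15 ≈ 3.98 hours.
06:00 + 3.98 h ≈ 09:59 → 10:00 to the nearest hour.

10:00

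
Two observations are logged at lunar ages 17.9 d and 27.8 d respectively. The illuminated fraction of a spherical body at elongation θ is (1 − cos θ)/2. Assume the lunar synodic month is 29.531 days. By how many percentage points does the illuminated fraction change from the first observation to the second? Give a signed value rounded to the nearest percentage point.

θ₁ = 360° × 17.9/29.531 = 218.2°, f₁ = (1 − cos θ₁)/2 = 0.893.
θ₂ = 360° × 27.8/29.531 = 338.9°, f₂ = (1 − cos θ₂)/2 = 0.034.
Change = f₂ − f₁ = -0.859 → -86 percentage points.

-86 pp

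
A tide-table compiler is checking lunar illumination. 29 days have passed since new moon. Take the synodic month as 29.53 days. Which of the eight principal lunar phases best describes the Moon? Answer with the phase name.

new moon

θ ≈ 360° × 29/29.53 = 354°, which falls in the new moon sector.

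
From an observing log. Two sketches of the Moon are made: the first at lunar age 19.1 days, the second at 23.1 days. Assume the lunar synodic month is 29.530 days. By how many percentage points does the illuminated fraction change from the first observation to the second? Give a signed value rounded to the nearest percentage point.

-40 pp

θ₁ = 360° × 19.1/29.530 = 232.8°, f₁ = (1 − cos θ₁)/2 = 0.802.
θ₂ = 360° × 23.1/29.530 = 281.6°, f₂ = (1 − cos θ₂)/2 = 0.399.
Change = f₂ − f₁ = -0.403 → -40 percentage points.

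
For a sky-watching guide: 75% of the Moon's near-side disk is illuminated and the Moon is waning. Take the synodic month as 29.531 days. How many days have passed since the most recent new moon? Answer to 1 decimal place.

19.7 days

Invert f = (1 − cos θ)/2 to get cos θ = 1 − 2(0.75) = -0.500, hence θ₀ = arccos -0.500 = 120.0°.
A waning Moon lies in 180°–360°, so θ = 360° − 120.0° = 240.0°.
That fraction of the synodic month is 240.0/360 × 29.531 d ≈ 19.69 d.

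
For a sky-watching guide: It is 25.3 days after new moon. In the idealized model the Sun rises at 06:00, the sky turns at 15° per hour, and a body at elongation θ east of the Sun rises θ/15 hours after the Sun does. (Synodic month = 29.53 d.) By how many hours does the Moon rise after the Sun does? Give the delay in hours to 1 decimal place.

20.6 h

The Moon has covered 25.3/29.53 of its cycle, so θ ≈ 360° × 25.3/29.53 = 308.4°.
The Moon trails the Sun by θ/15 = 308.4/15 ≈ 20.56 hours.
So the Moon rises 20.56 h after the Sun.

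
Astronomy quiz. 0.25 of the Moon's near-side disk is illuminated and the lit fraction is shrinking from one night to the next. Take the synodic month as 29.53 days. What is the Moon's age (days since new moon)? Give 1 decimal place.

Invert f = (1 − cos θ)/2 to get cos θ = 1 − 2(0.25) = 0.500, hence θ₀ = arccos 0.500 = 60.0°.
Waning ⇒ past full, so θ = 360° − 60.0° = 300.0°.
At 360°/29.53 d per day, 300.0° corresponds to 24.61 days.

24.6 days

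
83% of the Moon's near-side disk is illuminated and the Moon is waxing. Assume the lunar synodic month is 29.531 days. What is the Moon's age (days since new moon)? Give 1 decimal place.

From f = (1 − cos θ)/2: cos θ = 1 − 2×0.83 = -0.660; arccos → 131.3°.
Before full moon the principal value applies: θ = 131.3°.
That fraction of the synodic month is 131.3/360 × 29.531 d ≈ 10.77 d.

10.8 days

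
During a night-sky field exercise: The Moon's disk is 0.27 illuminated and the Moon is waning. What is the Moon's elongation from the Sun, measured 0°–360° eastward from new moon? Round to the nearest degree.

Invert f = (1 − cos θ)/2 to get cos θ = 1 − 2(0.27) = 0.460, hence θ₀ = arccos 0.460 = 62.6°.
Waning ⇒ past full, so θ = 360° − 62.6° = 297.4°.

297°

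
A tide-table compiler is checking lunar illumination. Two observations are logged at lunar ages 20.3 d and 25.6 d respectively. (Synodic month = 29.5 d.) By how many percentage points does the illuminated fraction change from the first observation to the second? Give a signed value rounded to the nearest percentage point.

θ₁ = 360° × 20.3/29.5 = 247.7°, f₁ = (1 − cos θ₁)/2 = 0.689.
θ₂ = 360° × 25.6/29.5 = 312.4°, f₂ = (1 − cos θ₂)/2 = 0.163.
Change = f₂ − f₁ = -0.527 → -53 percentage points.

-53 pp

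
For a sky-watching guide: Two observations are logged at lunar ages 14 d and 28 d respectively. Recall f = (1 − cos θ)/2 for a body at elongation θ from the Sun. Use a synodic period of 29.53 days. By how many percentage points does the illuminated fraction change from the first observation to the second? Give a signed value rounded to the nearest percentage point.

θ₁ = 360° × 14/29.53 = 170.7°, f₁ = (1 − cos θ₁)/2 = 0.993.
θ₂ = 360° × 28/29.53 = 341.3°, f₂ = (1 − cos θ₂)/2 = 0.026.
Change = f₂ − f₁ = -0.967 → -97 percentage points.

-97 pp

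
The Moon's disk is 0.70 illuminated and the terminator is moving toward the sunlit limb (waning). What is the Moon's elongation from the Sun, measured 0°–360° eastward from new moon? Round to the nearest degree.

From f = (1 − cos θ)/2: cos θ = 1 − 2×0.70 = -0.400; arccos → 113.6°.
Waning ⇒ past full, so θ = 360° − 113.6° = 246.4°.

246°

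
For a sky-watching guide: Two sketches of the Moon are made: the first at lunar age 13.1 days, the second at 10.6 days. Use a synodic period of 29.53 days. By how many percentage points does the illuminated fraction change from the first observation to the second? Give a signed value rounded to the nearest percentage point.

First observation: θ = 360°·13.1/29.53 = 159.7°, so f = 0.969.
Second observation: θ = 129.2°, f = 0.816.
Δf = 0.816 − 0.969 = -0.153, i.e. -15 pp.

-15 percentage points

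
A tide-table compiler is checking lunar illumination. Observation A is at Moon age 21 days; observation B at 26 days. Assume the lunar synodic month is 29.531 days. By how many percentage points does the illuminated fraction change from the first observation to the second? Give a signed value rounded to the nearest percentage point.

θ₁ = 360° × 21/29.531 = 256.0°, f₁ = (1 − cos θ₁)/2 = 0.621.
θ₂ = 360° × 26/29.531 = 317.0°, f₂ = (1 − cos θ₂)/2 = 0.135.
Change = f₂ − f₁ = -0.486 → -49 percentage points.

-49 percentage points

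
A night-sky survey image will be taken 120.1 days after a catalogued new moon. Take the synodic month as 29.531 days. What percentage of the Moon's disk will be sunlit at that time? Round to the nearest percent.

4%

120.1 d spans 4 complete synodic months (4 × 29.531 = 118.12 d) plus 1.98 d.
Phase angle: θ = 360°·(1.98 d)/(29.531 d) = 24.1°.
cos 24.1° = 0.913, so f = (1 − 0.913)/2 = 0.044, so 4%.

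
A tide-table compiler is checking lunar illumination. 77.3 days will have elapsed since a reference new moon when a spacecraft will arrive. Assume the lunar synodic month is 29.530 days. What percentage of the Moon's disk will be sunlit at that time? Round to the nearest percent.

87%

77.3/29.530 = 2.618 lunations, so 2 complete cycles and 18.24 d into the next.
Phase angle: θ = 360°·(18.24 d)/(29.530 d) = 222.4°.
With cos θ = (-0.739), the lit fraction is (1 − (-0.739))/2 ≈ 0.869, so 87%.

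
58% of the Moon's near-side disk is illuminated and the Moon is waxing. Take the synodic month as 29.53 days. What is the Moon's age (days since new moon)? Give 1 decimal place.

8.1 days

Invert f = (1 − cos θ)/2 to get cos θ = 1 − 2(0.58) = -0.160, hence θ₀ = arccos -0.160 = 99.2°.
Waxing ⇒ before full, so θ = 99.2°.
Age = 29.53 × 99.2°/360° ≈ 8.14 days.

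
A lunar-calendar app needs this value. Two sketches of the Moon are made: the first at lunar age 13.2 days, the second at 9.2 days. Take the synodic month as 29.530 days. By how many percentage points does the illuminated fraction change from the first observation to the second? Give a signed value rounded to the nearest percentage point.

-28 percentage points

θ₁ = 360° × 13.2/29.530 = 160.9°, f₁ = (1 − cos θ₁)/2 = 0.973.
θ₂ = 360° × 9.2/29.530 = 112.2°, f₂ = (1 − cos θ₂)/2 = 0.689.
Change = f₂ − f₁ = -0.284 → -28 percentage points.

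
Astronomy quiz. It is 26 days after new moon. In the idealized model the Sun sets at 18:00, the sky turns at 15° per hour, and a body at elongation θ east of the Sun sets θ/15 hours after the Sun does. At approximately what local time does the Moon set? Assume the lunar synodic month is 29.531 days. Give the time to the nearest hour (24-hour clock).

15:00

Elongation θ = 360° × 26/29.531 ≈ 317.0°.
At 15° of sky rotation per hour, 317.0° corresponds to a 21.13 h lag.
18:00 + 21.13 h ≈ 15:08 → 15:00 to the nearest hour.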